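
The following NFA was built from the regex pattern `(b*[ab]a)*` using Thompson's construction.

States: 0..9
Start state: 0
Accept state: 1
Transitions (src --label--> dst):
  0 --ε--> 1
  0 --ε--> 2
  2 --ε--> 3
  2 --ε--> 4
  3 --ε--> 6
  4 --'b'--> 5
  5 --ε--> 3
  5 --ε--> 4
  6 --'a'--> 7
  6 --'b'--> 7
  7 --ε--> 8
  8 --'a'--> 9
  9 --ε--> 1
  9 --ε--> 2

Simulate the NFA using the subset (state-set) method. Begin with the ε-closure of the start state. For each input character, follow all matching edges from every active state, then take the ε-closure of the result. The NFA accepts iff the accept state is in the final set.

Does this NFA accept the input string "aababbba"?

start: ε-closure({0}) = {0,1,2,3,4,6}
'a' @ 1: {7,8}
'a' @ 2: {1,2,3,4,6,9}  [accepting]
'b' @ 3: {3,4,5,6,7,8}
'a' @ 4: {1,2,3,4,6,7,8,9}  [accepting]
'b' @ 5: {3,4,5,6,7,8}
'b' @ 6: {3,4,5,6,7,8}
'b' @ 7: {3,4,5,6,7,8}
'a' @ 8: {1,2,3,4,6,7,8,9}  [accepting]
end set {1,2,3,4,6,7,8,9} — state 1 in

Answer: ACCEPT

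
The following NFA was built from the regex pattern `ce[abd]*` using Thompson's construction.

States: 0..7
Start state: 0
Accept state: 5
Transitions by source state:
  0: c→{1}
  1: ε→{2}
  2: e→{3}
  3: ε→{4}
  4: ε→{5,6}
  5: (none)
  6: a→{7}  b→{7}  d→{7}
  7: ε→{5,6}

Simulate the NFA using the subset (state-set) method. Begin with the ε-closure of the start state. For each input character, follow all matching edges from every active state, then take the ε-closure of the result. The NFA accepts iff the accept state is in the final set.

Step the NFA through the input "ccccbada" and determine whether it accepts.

Answer: REJECT

Steps:
initial (ε-close {0}): {0}
'c' @ 1: {1,2}
'c' @ 2: {}  — dead — no transitions
rest 'ccbada' ignored (set empty)
after full input: {}  (accept=5 not in)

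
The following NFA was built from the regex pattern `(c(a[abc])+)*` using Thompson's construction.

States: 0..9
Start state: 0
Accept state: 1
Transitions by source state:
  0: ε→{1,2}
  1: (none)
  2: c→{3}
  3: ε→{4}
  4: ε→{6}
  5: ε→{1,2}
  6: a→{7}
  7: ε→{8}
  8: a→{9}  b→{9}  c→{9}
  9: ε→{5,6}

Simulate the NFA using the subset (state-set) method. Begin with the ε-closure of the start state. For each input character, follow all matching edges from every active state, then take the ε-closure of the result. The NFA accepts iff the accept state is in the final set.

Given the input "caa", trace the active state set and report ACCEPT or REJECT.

start: ε-closure({0}) = {0,1,2}
'c' @ 1: {3,4,6}
'a' @ 2: {7,8}
'a' @ 3: {1,2,5,6,9}  [accepting]
after full input: {1,2,5,6,9}  (accept=1 in)

Answer: ACCEPT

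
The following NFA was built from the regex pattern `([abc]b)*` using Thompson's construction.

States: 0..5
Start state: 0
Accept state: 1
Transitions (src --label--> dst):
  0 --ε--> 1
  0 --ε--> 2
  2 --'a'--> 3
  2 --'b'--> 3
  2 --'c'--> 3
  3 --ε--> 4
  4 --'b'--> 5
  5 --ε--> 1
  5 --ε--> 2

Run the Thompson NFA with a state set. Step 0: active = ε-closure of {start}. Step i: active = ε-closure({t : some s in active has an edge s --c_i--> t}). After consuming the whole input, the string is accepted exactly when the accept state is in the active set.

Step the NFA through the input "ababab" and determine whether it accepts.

initial (ε-close {0}): {0,1,2}
'a' @ 1: {3,4}
'b' @ 2: {1,2,5}  [accepting]
'a' @ 3: {3,4}
'b' @ 4: {1,2,5}  [accepting]
'a' @ 5: {3,4}
'b' @ 6: {1,2,5}  [accepting]
end set {1,2,5} — state 1 in

Answer: ACCEPT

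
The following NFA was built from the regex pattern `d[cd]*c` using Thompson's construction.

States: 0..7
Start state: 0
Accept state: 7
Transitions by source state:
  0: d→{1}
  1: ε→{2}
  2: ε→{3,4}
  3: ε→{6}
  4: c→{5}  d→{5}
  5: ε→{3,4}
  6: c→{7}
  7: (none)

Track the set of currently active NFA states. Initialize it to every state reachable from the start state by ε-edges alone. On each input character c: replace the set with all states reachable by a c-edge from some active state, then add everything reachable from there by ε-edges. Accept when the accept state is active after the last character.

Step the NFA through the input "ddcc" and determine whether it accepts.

Answer: ACCEPT

Steps:
start: ε-closure({0}) = {0}
'd' @ 1: {1,2,3,4,6}
'd' @ 2: {3,4,5,6}
'c' @ 3: {3,4,5,6,7}  ✓accept
'c' @ 4: {3,4,5,6,7}  ✓accept
end set {3,4,5,6,7} — state 7 in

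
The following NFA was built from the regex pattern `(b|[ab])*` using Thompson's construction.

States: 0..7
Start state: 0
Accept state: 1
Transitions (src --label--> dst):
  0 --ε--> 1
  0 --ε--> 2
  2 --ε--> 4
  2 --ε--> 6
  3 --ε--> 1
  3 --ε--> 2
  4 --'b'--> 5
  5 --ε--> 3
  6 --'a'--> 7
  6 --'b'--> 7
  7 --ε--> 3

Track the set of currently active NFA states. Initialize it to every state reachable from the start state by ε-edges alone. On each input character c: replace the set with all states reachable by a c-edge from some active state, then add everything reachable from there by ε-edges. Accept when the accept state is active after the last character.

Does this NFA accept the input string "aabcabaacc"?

Answer: REJECT

Trace:
initial (ε-close {0}): {0,1,2,4,6}
'a' @ 1: {1,2,3,4,6,7}  (accept∈set)
'a' @ 2: {1,2,3,4,6,7}  (accept∈set)
'b' @ 3: {1,2,3,4,5,6,7}  (accept∈set)
'c' @ 4: {}  — state set empty
rest 'abaacc' ignored (set empty)
final: {}; accept 1 not in set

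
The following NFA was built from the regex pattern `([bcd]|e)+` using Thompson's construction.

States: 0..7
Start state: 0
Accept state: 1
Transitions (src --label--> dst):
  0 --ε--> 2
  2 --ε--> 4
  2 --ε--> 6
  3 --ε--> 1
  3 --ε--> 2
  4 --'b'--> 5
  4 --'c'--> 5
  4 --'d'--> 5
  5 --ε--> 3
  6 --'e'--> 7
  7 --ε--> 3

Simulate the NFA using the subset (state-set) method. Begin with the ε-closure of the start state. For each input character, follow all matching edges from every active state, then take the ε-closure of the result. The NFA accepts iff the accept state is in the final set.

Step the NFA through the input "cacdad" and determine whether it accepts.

Answer: REJECT

Derivation:
start: ε-closure({0}) = {0,2,4,6}
'c' @ 1: {1,2,3,4,5,6}  (accept∈set)
'a' @ 2: {}  — no active states
rest 'cdad' ignored (set empty)
after full input: {}  (accept=1 not in)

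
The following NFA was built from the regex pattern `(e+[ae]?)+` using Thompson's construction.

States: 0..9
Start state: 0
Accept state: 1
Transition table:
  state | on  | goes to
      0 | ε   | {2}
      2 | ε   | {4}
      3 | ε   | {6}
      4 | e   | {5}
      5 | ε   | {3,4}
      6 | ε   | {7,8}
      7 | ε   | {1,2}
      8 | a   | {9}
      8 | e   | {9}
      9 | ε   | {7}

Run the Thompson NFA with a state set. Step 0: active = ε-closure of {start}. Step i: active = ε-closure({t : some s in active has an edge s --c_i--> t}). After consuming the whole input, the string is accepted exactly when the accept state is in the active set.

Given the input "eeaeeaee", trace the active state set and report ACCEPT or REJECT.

start: ε-closure({0}) = {0,2,4}
'e' @ 1: {1,2,3,4,5,6,7,8}  ✓accept
'e' @ 2: {1,2,3,4,5,6,7,8,9}  ✓accept
'a' @ 3: {1,2,4,7,9}  ✓accept
'e' @ 4: {1,2,3,4,5,6,7,8}  ✓accept
'e' @ 5: {1,2,3,4,5,6,7,8,9}  ✓accept
'a' @ 6: {1,2,4,7,9}  ✓accept
'e' @ 7: {1,2,3,4,5,6,7,8}  ✓accept
'e' @ 8: {1,2,3,4,5,6,7,8,9}  ✓accept
final: {1,2,3,4,5,6,7,8,9}; accept 1 in set

Answer: ACCEPT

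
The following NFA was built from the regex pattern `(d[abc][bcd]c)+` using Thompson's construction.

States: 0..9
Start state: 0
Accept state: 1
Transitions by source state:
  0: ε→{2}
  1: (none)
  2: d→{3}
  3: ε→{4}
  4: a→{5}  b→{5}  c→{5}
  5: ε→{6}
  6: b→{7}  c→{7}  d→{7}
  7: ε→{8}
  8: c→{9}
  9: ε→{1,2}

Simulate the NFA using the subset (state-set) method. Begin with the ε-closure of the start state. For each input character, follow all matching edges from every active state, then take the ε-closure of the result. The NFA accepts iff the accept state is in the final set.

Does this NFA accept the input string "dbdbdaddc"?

initial (ε-close {0}): {0,2}
'd' @ 1: {3,4}
'b' @ 2: {5,6}
'd' @ 3: {7,8}
'b' @ 4: {}  — no active states
rest 'daddc' ignored (set empty)
after full input: {}  (accept=1 not in)

Answer: REJECT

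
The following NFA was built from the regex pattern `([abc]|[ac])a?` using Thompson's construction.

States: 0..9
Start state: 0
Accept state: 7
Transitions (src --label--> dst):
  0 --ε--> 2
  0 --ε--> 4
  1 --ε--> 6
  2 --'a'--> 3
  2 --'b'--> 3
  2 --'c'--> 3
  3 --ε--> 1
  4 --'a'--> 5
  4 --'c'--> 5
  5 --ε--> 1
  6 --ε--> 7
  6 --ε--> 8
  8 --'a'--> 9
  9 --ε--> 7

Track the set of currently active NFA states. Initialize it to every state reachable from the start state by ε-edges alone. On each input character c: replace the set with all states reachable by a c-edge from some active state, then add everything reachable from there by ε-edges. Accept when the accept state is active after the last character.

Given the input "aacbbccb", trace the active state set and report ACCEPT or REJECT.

Answer: REJECT

Derivation:
S₀ = ε-closure({0}) = {0,2,4}
'a' @ 1: {1,3,5,6,7,8}  [accepting]
'a' @ 2: {7,9}  [accepting]
'c' @ 3: {}  — state set empty
rest 'bbccb' ignored (set empty)
after full input: {}  (accept=7 not in)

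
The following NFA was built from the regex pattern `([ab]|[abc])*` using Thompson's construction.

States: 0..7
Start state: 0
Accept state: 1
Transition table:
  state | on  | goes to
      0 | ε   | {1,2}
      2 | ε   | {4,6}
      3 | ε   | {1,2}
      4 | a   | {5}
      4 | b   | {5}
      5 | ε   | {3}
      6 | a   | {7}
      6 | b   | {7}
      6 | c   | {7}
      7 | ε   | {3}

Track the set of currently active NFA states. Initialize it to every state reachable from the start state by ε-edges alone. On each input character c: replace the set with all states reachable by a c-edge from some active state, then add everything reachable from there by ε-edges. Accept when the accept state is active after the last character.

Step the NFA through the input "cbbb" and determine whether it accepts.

start: ε-closure({0}) = {0,1,2,4,6}
'c' @ 1: {1,2,3,4,6,7}  [accepting]
'b' @ 2: {1,2,3,4,5,6,7}  [accepting]
'b' @ 3: {1,2,3,4,5,6,7}  [accepting]
'b' @ 4: {1,2,3,4,5,6,7}  [accepting]
final: {1,2,3,4,5,6,7}; accept 1 in set

Answer: ACCEPT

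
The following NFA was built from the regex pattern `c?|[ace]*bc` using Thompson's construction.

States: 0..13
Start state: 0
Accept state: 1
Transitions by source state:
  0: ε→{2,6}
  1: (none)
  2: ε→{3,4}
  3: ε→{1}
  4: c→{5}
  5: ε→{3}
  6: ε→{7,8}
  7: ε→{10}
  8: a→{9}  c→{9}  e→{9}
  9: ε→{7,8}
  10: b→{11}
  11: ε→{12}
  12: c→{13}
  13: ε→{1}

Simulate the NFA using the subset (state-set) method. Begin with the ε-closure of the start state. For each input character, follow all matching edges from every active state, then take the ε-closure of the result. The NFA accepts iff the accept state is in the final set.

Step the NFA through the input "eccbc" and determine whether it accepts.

Answer: ACCEPT

Trace:
initial (ε-close {0}): {0,1,2,3,4,6,7,8,10}
'e' @ 1: {7,8,9,10}
'c' @ 2: {7,8,9,10}
'c' @ 3: {7,8,9,10}
'b' @ 4: {11,12}
'c' @ 5: {1,13}  ✓accept
final: {1,13}; accept 1 in set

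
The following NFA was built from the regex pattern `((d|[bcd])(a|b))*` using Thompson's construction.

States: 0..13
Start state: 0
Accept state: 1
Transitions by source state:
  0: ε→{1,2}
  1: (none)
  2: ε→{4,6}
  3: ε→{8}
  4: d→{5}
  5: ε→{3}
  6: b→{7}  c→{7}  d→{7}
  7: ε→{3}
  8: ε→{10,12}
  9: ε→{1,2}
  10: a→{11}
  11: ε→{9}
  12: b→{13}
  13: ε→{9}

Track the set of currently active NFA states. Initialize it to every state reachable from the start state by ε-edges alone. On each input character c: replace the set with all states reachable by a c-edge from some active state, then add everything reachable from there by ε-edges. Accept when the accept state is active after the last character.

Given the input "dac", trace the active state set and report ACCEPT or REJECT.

Answer: REJECT

Derivation:
start: ε-closure({0}) = {0,1,2,4,6}
'd' @ 1: {3,5,7,8,10,12}
'a' @ 2: {1,2,4,6,9,11}  ✓accept
'c' @ 3: {3,7,8,10,12}
final: {3,7,8,10,12}; accept 1 not in set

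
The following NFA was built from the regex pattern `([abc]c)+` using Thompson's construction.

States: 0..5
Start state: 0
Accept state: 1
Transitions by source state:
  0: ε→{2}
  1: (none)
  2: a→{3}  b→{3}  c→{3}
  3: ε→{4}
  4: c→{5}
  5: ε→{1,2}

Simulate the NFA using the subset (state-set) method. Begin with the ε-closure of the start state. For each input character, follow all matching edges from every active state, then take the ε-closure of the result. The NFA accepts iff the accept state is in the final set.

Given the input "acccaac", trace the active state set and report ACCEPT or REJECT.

S₀ = ε-closure({0}) = {0,2}
'a' @ 1: {3,4}
'c' @ 2: {1,2,5}  [accepting]
'c' @ 3: {3,4}
'c' @ 4: {1,2,5}  [accepting]
'a' @ 5: {3,4}
'a' @ 6: {}  — dead — no transitions
rest 'c' ignored (set empty)
final: {}; accept 1 not in set

Answer: REJECT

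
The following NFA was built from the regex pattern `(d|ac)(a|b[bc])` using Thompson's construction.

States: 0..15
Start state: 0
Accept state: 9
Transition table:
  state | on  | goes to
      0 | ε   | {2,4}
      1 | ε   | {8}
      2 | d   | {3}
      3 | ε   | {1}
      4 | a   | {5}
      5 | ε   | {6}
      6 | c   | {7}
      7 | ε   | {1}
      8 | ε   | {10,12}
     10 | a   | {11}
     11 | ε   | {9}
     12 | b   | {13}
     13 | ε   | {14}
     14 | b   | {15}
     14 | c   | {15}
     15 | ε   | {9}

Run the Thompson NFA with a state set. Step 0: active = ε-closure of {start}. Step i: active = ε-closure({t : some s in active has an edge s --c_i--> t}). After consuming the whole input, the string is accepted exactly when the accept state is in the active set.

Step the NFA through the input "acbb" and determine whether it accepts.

initial (ε-close {0}): {0,2,4}
'a' @ 1: {5,6}
'c' @ 2: {1,7,8,10,12}
'b' @ 3: {13,14}
'b' @ 4: {9,15}  (accept∈set)
end set {9,15} — state 9 in

Answer: ACCEPT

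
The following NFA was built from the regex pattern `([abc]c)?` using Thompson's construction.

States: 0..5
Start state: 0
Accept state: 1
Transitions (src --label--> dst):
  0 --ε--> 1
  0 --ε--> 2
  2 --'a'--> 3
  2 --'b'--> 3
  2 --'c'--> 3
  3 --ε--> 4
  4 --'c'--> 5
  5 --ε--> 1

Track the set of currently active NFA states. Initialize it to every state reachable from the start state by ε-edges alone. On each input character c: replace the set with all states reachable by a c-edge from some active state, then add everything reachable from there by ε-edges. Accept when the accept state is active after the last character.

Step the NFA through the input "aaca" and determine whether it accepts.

initial (ε-close {0}): {0,1,2}
'a' @ 1: {3,4}
'a' @ 2: {}  — no active states
rest 'ca' ignored (set empty)
after full input: {}  (accept=1 not in)

Answer: REJECT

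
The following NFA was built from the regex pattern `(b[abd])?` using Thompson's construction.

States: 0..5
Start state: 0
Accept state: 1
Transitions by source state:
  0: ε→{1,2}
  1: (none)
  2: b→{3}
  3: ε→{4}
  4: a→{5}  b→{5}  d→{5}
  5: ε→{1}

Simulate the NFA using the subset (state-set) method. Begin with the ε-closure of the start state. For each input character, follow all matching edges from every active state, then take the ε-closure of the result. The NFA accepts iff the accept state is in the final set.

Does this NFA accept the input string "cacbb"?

start: ε-closure({0}) = {0,1,2}
'c' @ 1: {}  — no active states
rest 'acbb' ignored (set empty)
end set {} — state 1 not in

Answer: REJECT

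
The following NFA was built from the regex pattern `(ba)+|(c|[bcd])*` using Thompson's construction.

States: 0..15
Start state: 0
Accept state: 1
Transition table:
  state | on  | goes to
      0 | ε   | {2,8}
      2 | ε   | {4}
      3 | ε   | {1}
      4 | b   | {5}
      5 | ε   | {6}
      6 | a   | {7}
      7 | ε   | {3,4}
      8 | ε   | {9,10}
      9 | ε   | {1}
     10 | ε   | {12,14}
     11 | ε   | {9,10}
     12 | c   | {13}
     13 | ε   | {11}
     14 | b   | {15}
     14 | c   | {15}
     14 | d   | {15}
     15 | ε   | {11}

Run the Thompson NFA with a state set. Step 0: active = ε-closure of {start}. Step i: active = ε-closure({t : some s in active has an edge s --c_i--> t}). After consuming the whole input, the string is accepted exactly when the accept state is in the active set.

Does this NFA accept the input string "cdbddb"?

start: ε-closure({0}) = {0,1,2,4,8,9,10,12,14}
'c' @ 1: {1,9,10,11,12,13,14,15}  [accepting]
'd' @ 2: {1,9,10,11,12,14,15}  [accepting]
'b' @ 3: {1,9,10,11,12,14,15}  [accepting]
'd' @ 4: {1,9,10,11,12,14,15}  [accepting]
'd' @ 5: {1,9,10,11,12,14,15}  [accepting]
'b' @ 6: {1,9,10,11,12,14,15}  [accepting]
final: {1,9,10,11,12,14,15}; accept 1 in set

Answer: ACCEPT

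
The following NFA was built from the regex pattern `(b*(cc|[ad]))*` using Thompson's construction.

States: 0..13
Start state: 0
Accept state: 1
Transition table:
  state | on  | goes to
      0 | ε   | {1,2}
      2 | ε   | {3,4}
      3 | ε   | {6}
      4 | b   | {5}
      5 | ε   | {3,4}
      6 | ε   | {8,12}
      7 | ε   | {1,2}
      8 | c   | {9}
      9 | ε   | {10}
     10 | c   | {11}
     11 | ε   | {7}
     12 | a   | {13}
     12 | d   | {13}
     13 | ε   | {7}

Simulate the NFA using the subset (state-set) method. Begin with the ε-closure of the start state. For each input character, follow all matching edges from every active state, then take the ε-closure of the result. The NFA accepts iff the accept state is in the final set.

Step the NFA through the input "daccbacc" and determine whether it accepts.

start: ε-closure({0}) = {0,1,2,3,4,6,8,12}
'd' @ 1: {1,2,3,4,6,7,8,12,13}  (accept∈set)
'a' @ 2: {1,2,3,4,6,7,8,12,13}  (accept∈set)
'c' @ 3: {9,10}
'c' @ 4: {1,2,3,4,6,7,8,11,12}  (accept∈set)
'b' @ 5: {3,4,5,6,8,12}
'a' @ 6: {1,2,3,4,6,7,8,12,13}  (accept∈set)
'c' @ 7: {9,10}
'c' @ 8: {1,2,3,4,6,7,8,11,12}  (accept∈set)
after full input: {1,2,3,4,6,7,8,11,12}  (accept=1 in)

Answer: ACCEPT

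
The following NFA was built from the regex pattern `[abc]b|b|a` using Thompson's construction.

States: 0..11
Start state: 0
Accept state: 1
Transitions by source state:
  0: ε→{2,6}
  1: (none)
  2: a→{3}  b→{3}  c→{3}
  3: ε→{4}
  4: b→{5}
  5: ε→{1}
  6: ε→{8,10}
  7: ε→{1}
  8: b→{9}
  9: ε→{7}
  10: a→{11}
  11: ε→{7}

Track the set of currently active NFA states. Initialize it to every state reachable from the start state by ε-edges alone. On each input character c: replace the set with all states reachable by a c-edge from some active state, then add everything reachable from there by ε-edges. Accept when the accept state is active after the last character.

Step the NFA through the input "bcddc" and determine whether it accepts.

Answer: REJECT

Derivation:
start: ε-closure({0}) = {0,2,6,8,10}
'b' @ 1: {1,3,4,7,9}  ✓accept
'c' @ 2: {}  — dead — no transitions
rest 'ddc' ignored (set empty)
after full input: {}  (accept=1 not in)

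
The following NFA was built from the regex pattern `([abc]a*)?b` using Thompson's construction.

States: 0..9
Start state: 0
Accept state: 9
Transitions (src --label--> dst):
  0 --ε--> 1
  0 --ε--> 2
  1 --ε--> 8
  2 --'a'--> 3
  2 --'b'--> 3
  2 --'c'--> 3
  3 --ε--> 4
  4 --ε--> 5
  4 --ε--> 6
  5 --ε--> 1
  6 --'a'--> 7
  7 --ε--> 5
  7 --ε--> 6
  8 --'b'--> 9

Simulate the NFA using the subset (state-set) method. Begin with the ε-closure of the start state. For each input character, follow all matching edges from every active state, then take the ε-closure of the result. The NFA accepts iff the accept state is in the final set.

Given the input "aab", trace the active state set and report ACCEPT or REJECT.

initial (ε-close {0}): {0,1,2,8}
'a' @ 1: {1,3,4,5,6,8}
'a' @ 2: {1,5,6,7,8}
'b' @ 3: {9}  ✓accept
end set {9} — state 9 in

Answer: ACCEPT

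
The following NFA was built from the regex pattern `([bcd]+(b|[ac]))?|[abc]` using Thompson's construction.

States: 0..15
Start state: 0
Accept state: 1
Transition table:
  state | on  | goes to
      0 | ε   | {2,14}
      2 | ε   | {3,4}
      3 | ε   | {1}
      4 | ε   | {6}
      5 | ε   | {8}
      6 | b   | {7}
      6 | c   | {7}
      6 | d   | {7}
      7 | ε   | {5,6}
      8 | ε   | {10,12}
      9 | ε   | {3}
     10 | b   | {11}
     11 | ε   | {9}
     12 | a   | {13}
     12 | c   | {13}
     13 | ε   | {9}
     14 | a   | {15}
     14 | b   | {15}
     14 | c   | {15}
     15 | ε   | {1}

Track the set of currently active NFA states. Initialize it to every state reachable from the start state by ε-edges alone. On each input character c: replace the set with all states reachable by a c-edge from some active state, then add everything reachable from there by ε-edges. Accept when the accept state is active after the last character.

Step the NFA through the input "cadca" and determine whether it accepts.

Answer: REJECT

Derivation:
S₀ = ε-closure({0}) = {0,1,2,3,4,6,14}
'c' @ 1: {1,5,6,7,8,10,12,15}  (accept∈set)
'a' @ 2: {1,3,9,13}  (accept∈set)
'd' @ 3: {}  — dead — no transitions
rest 'ca' ignored (set empty)
final: {}; accept 1 not in set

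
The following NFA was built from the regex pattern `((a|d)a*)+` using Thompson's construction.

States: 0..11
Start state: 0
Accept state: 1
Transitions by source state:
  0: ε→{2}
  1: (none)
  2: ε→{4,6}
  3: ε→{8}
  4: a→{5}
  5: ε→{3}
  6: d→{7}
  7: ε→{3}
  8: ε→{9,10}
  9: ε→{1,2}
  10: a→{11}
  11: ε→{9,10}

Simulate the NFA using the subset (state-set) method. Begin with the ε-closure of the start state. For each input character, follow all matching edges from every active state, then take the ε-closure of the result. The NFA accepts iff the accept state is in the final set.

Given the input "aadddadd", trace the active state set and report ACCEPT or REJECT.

initial (ε-close {0}): {0,2,4,6}
'a' @ 1: {1,2,3,4,5,6,8,9,10}  [accepting]
'a' @ 2: {1,2,3,4,5,6,8,9,10,11}  [accepting]
'd' @ 3: {1,2,3,4,6,7,8,9,10}  [accepting]
'd' @ 4: {1,2,3,4,6,7,8,9,10}  [accepting]
'd' @ 5: {1,2,3,4,6,7,8,9,10}  [accepting]
'a' @ 6: {1,2,3,4,5,6,8,9,10,11}  [accepting]
'd' @ 7: {1,2,3,4,6,7,8,9,10}  [accepting]
'd' @ 8: {1,2,3,4,6,7,8,9,10}  [accepting]
final: {1,2,3,4,6,7,8,9,10}; accept 1 in set

Answer: ACCEPT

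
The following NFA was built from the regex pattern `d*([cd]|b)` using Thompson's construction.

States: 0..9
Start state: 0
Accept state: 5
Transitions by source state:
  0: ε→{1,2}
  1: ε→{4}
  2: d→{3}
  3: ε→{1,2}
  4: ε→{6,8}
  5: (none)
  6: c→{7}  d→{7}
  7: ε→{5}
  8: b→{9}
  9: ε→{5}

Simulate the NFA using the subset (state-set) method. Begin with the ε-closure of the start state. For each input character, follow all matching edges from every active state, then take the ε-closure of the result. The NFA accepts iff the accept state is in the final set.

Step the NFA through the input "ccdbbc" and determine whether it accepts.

Answer: REJECT

Trace:
initial (ε-close {0}): {0,1,2,4,6,8}
'c' @ 1: {5,7}  ✓accept
'c' @ 2: {}  — dead — no transitions
rest 'dbbc' ignored (set empty)
after full input: {}  (accept=5 not in)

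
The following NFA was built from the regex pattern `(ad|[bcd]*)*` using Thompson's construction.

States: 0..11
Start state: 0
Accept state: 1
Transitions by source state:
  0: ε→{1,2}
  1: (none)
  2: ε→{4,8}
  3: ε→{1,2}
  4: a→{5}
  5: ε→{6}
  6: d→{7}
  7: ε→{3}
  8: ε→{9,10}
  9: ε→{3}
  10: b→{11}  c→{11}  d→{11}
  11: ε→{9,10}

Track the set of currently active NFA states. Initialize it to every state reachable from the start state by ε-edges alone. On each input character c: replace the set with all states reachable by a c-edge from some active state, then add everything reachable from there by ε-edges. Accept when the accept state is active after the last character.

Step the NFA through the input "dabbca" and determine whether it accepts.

Answer: REJECT

Trace:
start: ε-closure({0}) = {0,1,2,3,4,8,9,10}
'd' @ 1: {1,2,3,4,8,9,10,11}  (accept∈set)
'a' @ 2: {5,6}
'b' @ 3: {}  — dead — no transitions
rest 'bca' ignored (set empty)
end set {} — state 1 not in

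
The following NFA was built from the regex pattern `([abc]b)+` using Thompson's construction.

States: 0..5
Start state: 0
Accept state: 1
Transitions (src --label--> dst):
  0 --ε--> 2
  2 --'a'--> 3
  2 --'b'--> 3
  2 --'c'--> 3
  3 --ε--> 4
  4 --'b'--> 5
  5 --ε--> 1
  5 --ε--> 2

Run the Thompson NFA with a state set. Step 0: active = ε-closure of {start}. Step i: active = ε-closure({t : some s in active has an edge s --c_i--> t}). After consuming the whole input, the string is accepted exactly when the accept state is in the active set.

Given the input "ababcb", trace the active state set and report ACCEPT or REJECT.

Answer: ACCEPT

Derivation:
start: ε-closure({0}) = {0,2}
'a' @ 1: {3,4}
'b' @ 2: {1,2,5}  [accepting]
'a' @ 3: {3,4}
'b' @ 4: {1,2,5}  [accepting]
'c' @ 5: {3,4}
'b' @ 6: {1,2,5}  [accepting]
final: {1,2,5}; accept 1 in set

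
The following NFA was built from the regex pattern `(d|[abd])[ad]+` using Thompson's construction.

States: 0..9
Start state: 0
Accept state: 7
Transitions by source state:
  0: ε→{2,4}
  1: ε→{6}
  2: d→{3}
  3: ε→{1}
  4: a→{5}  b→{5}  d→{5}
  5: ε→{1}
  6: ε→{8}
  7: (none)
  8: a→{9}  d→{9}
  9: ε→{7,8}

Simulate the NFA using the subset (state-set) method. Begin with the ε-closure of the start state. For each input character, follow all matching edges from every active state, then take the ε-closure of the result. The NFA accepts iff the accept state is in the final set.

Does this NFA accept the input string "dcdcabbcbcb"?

S₀ = ε-closure({0}) = {0,2,4}
'd' @ 1: {1,3,5,6,8}
'c' @ 2: {}  — dead — no transitions
rest 'dcabbcbcb' ignored (set empty)
after full input: {}  (accept=7 not in)

Answer: REJECT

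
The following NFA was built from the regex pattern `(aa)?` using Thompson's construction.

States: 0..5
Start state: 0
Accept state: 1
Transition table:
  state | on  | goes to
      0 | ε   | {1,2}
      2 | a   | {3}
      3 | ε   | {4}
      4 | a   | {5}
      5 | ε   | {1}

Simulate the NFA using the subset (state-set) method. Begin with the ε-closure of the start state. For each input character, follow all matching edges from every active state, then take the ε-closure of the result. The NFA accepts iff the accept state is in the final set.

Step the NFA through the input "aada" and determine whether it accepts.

S₀ = ε-closure({0}) = {0,1,2}
'a' @ 1: {3,4}
'a' @ 2: {1,5}  [accepting]
'd' @ 3: {}  — dead — no transitions
rest 'a' ignored (set empty)
final: {}; accept 1 not in set

Answer: REJECT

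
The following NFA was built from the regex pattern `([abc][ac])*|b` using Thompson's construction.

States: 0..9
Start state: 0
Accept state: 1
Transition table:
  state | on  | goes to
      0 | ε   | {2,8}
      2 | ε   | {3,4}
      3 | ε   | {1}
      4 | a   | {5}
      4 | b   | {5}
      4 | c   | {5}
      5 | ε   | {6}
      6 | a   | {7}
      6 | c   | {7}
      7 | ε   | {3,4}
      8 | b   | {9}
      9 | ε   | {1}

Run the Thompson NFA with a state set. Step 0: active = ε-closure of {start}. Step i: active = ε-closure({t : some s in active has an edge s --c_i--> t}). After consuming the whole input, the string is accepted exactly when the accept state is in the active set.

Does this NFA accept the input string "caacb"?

Answer: REJECT

Trace:
S₀ = ε-closure({0}) = {0,1,2,3,4,8}
'c' @ 1: {5,6}
'a' @ 2: {1,3,4,7}  ✓accept
'a' @ 3: {5,6}
'c' @ 4: {1,3,4,7}  ✓accept
'b' @ 5: {5,6}
after full input: {5,6}  (accept=1 not in)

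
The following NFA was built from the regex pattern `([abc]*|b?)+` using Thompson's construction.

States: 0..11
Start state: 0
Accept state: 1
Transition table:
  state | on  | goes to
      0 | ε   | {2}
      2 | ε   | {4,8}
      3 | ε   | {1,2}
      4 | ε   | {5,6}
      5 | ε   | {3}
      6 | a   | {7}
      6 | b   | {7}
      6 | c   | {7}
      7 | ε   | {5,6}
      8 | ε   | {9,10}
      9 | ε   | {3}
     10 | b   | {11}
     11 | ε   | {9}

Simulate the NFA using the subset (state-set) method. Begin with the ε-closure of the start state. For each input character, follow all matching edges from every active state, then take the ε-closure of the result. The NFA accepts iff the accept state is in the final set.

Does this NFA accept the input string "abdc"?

start: ε-closure({0}) = {0,1,2,3,4,5,6,8,9,10}
'a' @ 1: {1,2,3,4,5,6,7,8,9,10}  ✓accept
'b' @ 2: {1,2,3,4,5,6,7,8,9,10,11}  ✓accept
'd' @ 3: {}  — no active states
rest 'c' ignored (set empty)
end set {} — state 1 not in

Answer: REJECT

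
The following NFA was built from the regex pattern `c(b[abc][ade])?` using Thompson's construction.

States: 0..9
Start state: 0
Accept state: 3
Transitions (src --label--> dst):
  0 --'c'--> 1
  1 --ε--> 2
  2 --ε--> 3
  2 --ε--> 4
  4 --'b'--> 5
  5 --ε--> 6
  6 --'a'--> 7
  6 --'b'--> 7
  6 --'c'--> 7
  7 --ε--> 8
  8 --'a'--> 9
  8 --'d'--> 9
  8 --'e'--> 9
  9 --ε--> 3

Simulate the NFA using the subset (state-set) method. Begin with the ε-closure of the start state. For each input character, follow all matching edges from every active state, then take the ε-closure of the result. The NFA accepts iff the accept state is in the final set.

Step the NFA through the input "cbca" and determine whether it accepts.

Answer: ACCEPT

Steps:
initial (ε-close {0}): {0}
'c' @ 1: {1,2,3,4}  [accepting]
'b' @ 2: {5,6}
'c' @ 3: {7,8}
'a' @ 4: {3,9}  [accepting]
after full input: {3,9}  (accept=3 in)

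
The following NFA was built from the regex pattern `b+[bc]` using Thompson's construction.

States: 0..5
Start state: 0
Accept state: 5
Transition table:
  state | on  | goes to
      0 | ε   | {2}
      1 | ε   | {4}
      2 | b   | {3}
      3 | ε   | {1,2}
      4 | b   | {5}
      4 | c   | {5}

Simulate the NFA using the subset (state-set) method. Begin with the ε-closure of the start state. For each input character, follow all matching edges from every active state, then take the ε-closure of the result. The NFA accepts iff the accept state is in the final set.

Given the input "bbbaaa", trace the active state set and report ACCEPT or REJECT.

Answer: REJECT

Trace:
initial (ε-close {0}): {0,2}
'b' @ 1: {1,2,3,4}
'b' @ 2: {1,2,3,4,5}  (accept∈set)
'b' @ 3: {1,2,3,4,5}  (accept∈set)
'a' @ 4: {}  — no active states
rest 'aa' ignored (set empty)
after full input: {}  (accept=5 not in)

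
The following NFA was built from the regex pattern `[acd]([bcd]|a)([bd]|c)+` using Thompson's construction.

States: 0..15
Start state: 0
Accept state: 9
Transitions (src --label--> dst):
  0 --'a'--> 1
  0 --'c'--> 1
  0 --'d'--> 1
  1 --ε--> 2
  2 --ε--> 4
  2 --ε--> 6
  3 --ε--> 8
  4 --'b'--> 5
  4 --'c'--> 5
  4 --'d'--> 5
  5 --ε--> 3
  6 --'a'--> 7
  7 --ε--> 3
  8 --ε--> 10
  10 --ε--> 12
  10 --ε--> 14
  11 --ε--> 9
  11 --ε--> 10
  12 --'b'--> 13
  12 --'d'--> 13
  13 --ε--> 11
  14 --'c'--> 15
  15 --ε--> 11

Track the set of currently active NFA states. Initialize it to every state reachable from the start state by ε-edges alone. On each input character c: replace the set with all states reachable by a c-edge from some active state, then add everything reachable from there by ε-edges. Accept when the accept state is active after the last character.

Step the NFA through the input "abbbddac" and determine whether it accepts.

Answer: REJECT

Derivation:
start: ε-closure({0}) = {0}
'a' @ 1: {1,2,4,6}
'b' @ 2: {3,5,8,10,12,14}
'b' @ 3: {9,10,11,12,13,14}  [accepting]
'b' @ 4: {9,10,11,12,13,14}  [accepting]
'd' @ 5: {9,10,11,12,13,14}  [accepting]
'd' @ 6: {9,10,11,12,13,14}  [accepting]
'a' @ 7: {}  — state set empty
rest 'c' ignored (set empty)
end set {} — state 9 not in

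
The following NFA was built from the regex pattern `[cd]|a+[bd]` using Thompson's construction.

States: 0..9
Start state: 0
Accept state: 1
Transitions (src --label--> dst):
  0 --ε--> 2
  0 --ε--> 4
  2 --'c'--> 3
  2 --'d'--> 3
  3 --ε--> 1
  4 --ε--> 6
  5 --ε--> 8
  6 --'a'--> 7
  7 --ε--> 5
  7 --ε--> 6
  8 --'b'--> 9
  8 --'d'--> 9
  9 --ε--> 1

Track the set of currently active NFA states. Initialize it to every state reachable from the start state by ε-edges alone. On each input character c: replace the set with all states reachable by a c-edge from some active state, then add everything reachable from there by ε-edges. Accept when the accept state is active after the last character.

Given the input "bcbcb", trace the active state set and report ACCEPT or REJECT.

S₀ = ε-closure({0}) = {0,2,4,6}
'b' @ 1: {}  — dead — no transitions
rest 'cbcb' ignored (set empty)
end set {} — state 1 not in

Answer: REJECT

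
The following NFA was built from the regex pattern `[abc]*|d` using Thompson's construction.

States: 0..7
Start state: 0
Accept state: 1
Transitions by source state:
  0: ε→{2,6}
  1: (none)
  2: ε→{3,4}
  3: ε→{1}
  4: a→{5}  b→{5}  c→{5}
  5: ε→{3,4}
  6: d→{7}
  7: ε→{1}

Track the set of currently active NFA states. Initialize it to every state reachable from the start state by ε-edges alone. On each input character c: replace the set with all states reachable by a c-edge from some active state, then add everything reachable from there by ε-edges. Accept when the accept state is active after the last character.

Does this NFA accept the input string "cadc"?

Answer: REJECT

Trace:
S₀ = ε-closure({0}) = {0,1,2,3,4,6}
'c' @ 1: {1,3,4,5}  (accept∈set)
'a' @ 2: {1,3,4,5}  (accept∈set)
'd' @ 3: {}  — dead — no transitions
rest 'c' ignored (set empty)
end set {} — state 1 not in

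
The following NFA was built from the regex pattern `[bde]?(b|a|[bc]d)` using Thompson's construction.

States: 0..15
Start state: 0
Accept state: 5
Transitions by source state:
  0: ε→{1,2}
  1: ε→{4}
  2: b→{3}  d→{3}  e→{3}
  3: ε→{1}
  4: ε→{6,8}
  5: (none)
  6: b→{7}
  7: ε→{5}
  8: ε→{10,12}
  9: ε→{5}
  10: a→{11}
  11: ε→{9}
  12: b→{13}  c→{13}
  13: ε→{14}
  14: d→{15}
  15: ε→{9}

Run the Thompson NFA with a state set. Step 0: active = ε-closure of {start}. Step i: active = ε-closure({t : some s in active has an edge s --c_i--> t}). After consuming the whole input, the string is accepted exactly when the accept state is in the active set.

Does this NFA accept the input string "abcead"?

Answer: REJECT

Derivation:
start: ε-closure({0}) = {0,1,2,4,6,8,10,12}
'a' @ 1: {5,9,11}  [accepting]
'b' @ 2: {}  — no active states
rest 'cead' ignored (set empty)
end set {} — state 5 not in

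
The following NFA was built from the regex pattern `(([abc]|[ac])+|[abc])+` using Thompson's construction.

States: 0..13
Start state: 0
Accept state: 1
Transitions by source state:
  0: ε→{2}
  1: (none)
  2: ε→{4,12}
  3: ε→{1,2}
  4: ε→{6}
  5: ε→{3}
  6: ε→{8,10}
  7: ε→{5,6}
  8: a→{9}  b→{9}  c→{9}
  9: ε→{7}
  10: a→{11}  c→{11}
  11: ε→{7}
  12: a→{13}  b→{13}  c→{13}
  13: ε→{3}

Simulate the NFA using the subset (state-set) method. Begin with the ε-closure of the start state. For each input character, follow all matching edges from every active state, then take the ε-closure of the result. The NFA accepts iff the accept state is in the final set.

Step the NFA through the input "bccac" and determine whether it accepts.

S₀ = ε-closure({0}) = {0,2,4,6,8,10,12}
'b' @ 1: {1,2,3,4,5,6,7,8,9,10,12,13}  [accepting]
'c' @ 2: {1,2,3,4,5,6,7,8,9,10,11,12,13}  [accepting]
'c' @ 3: {1,2,3,4,5,6,7,8,9,10,11,12,13}  [accepting]
'a' @ 4: {1,2,3,4,5,6,7,8,9,10,11,12,13}  [accepting]
'c' @ 5: {1,2,3,4,5,6,7,8,9,10,11,12,13}  [accepting]
final: {1,2,3,4,5,6,7,8,9,10,11,12,13}; accept 1 in set

Answer: ACCEPT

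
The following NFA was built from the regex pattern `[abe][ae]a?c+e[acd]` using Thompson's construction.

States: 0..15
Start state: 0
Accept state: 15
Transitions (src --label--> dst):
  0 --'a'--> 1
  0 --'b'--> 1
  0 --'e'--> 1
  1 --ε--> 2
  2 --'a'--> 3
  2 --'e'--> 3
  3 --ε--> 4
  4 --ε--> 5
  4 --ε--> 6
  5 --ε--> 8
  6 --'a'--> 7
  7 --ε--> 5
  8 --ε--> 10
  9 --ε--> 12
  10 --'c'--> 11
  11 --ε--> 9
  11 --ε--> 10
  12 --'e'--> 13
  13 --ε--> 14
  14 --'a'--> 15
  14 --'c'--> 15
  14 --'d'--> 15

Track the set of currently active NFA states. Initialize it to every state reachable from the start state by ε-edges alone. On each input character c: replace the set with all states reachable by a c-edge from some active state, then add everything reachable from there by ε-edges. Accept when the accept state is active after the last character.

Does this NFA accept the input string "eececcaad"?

Answer: REJECT

Trace:
S₀ = ε-closure({0}) = {0}
'e' @ 1: {1,2}
'e' @ 2: {3,4,5,6,8,10}
'c' @ 3: {9,10,11,12}
'e' @ 4: {13,14}
'c' @ 5: {15}  ✓accept
'c' @ 6: {}  — state set empty
rest 'aad' ignored (set empty)
end set {} — state 15 not in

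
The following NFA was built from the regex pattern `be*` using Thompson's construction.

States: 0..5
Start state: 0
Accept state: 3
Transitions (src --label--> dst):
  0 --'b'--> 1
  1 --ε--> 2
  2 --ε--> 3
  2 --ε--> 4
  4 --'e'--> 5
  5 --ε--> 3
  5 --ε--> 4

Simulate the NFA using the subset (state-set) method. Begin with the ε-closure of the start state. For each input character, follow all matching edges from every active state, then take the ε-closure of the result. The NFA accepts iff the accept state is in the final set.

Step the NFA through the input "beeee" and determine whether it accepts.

initial (ε-close {0}): {0}
'b' @ 1: {1,2,3,4}  ✓accept
'e' @ 2: {3,4,5}  ✓accept
'e' @ 3: {3,4,5}  ✓accept
'e' @ 4: {3,4,5}  ✓accept
'e' @ 5: {3,4,5}  ✓accept
end set {3,4,5} — state 3 in

Answer: ACCEPT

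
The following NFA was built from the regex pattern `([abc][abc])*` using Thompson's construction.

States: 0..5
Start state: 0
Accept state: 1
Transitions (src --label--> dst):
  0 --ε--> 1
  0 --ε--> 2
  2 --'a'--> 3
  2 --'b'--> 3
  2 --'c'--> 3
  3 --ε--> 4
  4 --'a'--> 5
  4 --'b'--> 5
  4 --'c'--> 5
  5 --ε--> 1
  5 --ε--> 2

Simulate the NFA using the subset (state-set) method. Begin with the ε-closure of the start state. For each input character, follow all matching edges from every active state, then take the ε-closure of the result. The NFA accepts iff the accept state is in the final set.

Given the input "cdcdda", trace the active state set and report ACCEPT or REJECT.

Answer: REJECT

Trace:
start: ε-closure({0}) = {0,1,2}
'c' @ 1: {3,4}
'd' @ 2: {}  — dead — no transitions
rest 'cdda' ignored (set empty)
after full input: {}  (accept=1 not in)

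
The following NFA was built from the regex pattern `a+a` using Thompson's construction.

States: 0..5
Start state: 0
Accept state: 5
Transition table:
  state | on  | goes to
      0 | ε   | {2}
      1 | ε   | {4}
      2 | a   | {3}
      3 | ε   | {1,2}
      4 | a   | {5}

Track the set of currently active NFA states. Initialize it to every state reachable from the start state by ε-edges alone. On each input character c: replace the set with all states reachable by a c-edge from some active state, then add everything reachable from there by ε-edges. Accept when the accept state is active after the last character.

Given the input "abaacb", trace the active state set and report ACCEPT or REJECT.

initial (ε-close {0}): {0,2}
'a' @ 1: {1,2,3,4}
'b' @ 2: {}  — state set empty
rest 'aacb' ignored (set empty)
after full input: {}  (accept=5 not in)

Answer: REJECT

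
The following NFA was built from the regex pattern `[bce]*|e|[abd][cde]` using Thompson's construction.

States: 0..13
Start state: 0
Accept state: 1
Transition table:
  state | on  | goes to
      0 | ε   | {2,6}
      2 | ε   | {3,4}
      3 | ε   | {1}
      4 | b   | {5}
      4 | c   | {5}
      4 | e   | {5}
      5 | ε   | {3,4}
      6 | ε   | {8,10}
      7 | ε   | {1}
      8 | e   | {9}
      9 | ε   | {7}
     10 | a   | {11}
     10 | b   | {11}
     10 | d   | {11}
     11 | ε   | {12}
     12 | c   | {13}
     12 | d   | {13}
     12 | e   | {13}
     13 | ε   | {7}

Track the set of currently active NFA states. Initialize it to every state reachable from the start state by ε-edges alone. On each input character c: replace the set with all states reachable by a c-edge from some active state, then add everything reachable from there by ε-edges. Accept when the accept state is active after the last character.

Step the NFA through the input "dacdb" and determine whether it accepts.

start: ε-closure({0}) = {0,1,2,3,4,6,8,10}
'd' @ 1: {11,12}
'a' @ 2: {}  — dead — no transitions
rest 'cdb' ignored (set empty)
end set {} — state 1 not in

Answer: REJECT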